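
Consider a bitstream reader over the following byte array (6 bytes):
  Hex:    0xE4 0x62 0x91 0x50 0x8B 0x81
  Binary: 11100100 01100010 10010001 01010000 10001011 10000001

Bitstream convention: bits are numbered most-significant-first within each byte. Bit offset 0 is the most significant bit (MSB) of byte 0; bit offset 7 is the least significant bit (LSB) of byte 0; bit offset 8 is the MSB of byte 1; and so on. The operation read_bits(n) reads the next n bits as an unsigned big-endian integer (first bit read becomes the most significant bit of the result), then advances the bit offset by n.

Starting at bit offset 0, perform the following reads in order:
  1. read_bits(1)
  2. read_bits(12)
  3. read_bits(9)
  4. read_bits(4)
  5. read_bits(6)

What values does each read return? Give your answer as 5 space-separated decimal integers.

Answer: 1 3212 164 5 16

Derivation:
Read 1: bits[0:1] width=1 -> value=1 (bin 1); offset now 1 = byte 0 bit 1; 47 bits remain
Read 2: bits[1:13] width=12 -> value=3212 (bin 110010001100); offset now 13 = byte 1 bit 5; 35 bits remain
Read 3: bits[13:22] width=9 -> value=164 (bin 010100100); offset now 22 = byte 2 bit 6; 26 bits remain
Read 4: bits[22:26] width=4 -> value=5 (bin 0101); offset now 26 = byte 3 bit 2; 22 bits remain
Read 5: bits[26:32] width=6 -> value=16 (bin 010000); offset now 32 = byte 4 bit 0; 16 bits remain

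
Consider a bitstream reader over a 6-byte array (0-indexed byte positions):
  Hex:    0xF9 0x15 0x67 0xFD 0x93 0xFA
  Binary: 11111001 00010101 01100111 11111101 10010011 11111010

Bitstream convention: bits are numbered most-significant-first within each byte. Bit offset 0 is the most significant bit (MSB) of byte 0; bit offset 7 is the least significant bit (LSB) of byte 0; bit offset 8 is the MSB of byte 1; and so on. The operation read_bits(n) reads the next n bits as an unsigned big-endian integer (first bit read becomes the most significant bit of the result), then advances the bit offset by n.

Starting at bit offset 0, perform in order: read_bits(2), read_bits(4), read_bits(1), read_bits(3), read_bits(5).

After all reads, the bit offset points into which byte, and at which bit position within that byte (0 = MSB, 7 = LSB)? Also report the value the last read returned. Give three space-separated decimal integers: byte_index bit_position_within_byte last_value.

Read 1: bits[0:2] width=2 -> value=3 (bin 11); offset now 2 = byte 0 bit 2; 46 bits remain
Read 2: bits[2:6] width=4 -> value=14 (bin 1110); offset now 6 = byte 0 bit 6; 42 bits remain
Read 3: bits[6:7] width=1 -> value=0 (bin 0); offset now 7 = byte 0 bit 7; 41 bits remain
Read 4: bits[7:10] width=3 -> value=4 (bin 100); offset now 10 = byte 1 bit 2; 38 bits remain
Read 5: bits[10:15] width=5 -> value=10 (bin 01010); offset now 15 = byte 1 bit 7; 33 bits remain

Answer: 1 7 10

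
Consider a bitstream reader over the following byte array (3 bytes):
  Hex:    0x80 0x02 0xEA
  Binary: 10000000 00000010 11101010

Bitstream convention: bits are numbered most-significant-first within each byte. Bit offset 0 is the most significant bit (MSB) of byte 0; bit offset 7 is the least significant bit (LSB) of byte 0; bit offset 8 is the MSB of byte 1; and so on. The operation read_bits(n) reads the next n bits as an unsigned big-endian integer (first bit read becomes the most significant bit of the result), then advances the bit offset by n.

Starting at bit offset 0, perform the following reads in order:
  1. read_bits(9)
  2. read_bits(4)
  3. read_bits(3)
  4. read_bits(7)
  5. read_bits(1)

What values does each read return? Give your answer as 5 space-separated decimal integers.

Answer: 256 0 2 117 0

Derivation:
Read 1: bits[0:9] width=9 -> value=256 (bin 100000000); offset now 9 = byte 1 bit 1; 15 bits remain
Read 2: bits[9:13] width=4 -> value=0 (bin 0000); offset now 13 = byte 1 bit 5; 11 bits remain
Read 3: bits[13:16] width=3 -> value=2 (bin 010); offset now 16 = byte 2 bit 0; 8 bits remain
Read 4: bits[16:23] width=7 -> value=117 (bin 1110101); offset now 23 = byte 2 bit 7; 1 bits remain
Read 5: bits[23:24] width=1 -> value=0 (bin 0); offset now 24 = byte 3 bit 0; 0 bits remain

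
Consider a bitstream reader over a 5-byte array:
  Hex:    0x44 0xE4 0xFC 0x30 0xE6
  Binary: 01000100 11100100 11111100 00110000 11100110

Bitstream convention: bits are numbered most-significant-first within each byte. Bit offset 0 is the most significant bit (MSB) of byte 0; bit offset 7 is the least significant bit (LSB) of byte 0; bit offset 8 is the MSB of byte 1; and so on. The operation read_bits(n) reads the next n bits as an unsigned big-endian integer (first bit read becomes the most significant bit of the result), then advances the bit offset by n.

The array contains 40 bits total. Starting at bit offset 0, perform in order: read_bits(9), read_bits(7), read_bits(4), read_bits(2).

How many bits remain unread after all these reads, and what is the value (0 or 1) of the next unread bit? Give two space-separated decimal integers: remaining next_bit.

Read 1: bits[0:9] width=9 -> value=137 (bin 010001001); offset now 9 = byte 1 bit 1; 31 bits remain
Read 2: bits[9:16] width=7 -> value=100 (bin 1100100); offset now 16 = byte 2 bit 0; 24 bits remain
Read 3: bits[16:20] width=4 -> value=15 (bin 1111); offset now 20 = byte 2 bit 4; 20 bits remain
Read 4: bits[20:22] width=2 -> value=3 (bin 11); offset now 22 = byte 2 bit 6; 18 bits remain

Answer: 18 0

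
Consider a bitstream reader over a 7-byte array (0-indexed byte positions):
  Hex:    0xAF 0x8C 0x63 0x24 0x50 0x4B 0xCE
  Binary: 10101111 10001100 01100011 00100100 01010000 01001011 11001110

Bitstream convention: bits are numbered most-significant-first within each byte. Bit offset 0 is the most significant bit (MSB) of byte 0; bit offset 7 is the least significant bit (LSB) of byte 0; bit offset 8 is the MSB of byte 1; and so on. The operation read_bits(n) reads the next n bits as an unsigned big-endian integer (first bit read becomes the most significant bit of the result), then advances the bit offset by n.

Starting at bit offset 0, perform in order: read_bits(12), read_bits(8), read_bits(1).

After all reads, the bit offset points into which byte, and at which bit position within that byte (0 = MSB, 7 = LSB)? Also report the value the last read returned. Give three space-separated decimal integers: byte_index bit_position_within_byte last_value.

Answer: 2 5 0

Derivation:
Read 1: bits[0:12] width=12 -> value=2808 (bin 101011111000); offset now 12 = byte 1 bit 4; 44 bits remain
Read 2: bits[12:20] width=8 -> value=198 (bin 11000110); offset now 20 = byte 2 bit 4; 36 bits remain
Read 3: bits[20:21] width=1 -> value=0 (bin 0); offset now 21 = byte 2 bit 5; 35 bits remain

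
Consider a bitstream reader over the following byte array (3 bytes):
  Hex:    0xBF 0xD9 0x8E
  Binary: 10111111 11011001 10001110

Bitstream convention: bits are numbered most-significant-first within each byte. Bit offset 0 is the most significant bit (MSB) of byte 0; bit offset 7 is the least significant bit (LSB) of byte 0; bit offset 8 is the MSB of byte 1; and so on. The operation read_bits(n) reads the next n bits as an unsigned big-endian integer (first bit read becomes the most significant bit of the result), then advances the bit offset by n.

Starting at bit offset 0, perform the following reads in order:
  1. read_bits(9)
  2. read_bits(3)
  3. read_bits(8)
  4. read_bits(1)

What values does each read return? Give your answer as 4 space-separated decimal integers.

Answer: 383 5 152 1

Derivation:
Read 1: bits[0:9] width=9 -> value=383 (bin 101111111); offset now 9 = byte 1 bit 1; 15 bits remain
Read 2: bits[9:12] width=3 -> value=5 (bin 101); offset now 12 = byte 1 bit 4; 12 bits remain
Read 3: bits[12:20] width=8 -> value=152 (bin 10011000); offset now 20 = byte 2 bit 4; 4 bits remain
Read 4: bits[20:21] width=1 -> value=1 (bin 1); offset now 21 = byte 2 bit 5; 3 bits remain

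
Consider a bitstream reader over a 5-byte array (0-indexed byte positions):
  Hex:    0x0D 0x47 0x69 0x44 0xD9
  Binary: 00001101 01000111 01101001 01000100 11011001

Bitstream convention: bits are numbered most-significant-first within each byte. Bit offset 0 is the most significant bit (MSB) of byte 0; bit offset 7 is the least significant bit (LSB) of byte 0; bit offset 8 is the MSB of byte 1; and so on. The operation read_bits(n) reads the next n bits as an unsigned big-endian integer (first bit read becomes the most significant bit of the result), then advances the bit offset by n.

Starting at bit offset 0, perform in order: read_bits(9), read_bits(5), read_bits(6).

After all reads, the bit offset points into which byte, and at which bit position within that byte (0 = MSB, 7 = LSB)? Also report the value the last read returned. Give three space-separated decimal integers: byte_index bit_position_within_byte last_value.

Read 1: bits[0:9] width=9 -> value=26 (bin 000011010); offset now 9 = byte 1 bit 1; 31 bits remain
Read 2: bits[9:14] width=5 -> value=17 (bin 10001); offset now 14 = byte 1 bit 6; 26 bits remain
Read 3: bits[14:20] width=6 -> value=54 (bin 110110); offset now 20 = byte 2 bit 4; 20 bits remain

Answer: 2 4 54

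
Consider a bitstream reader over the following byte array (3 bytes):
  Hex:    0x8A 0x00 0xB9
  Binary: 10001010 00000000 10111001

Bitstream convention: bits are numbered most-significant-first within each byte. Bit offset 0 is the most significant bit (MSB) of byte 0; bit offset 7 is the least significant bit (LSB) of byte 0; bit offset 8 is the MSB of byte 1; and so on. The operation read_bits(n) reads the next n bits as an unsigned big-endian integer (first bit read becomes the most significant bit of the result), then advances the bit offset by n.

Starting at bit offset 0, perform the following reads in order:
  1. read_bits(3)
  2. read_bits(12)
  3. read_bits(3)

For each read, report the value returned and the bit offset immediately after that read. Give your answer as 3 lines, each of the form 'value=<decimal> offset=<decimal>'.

Answer: value=4 offset=3
value=1280 offset=15
value=2 offset=18

Derivation:
Read 1: bits[0:3] width=3 -> value=4 (bin 100); offset now 3 = byte 0 bit 3; 21 bits remain
Read 2: bits[3:15] width=12 -> value=1280 (bin 010100000000); offset now 15 = byte 1 bit 7; 9 bits remain
Read 3: bits[15:18] width=3 -> value=2 (bin 010); offset now 18 = byte 2 bit 2; 6 bits remain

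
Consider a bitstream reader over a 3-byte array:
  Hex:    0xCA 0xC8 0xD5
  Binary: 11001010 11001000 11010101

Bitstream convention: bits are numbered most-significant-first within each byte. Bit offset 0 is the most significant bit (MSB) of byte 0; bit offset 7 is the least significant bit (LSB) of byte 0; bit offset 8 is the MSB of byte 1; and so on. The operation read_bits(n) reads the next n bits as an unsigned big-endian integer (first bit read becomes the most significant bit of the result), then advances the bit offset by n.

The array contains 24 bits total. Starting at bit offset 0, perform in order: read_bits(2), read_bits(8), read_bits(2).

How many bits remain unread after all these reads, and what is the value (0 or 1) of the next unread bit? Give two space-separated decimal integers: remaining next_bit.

Read 1: bits[0:2] width=2 -> value=3 (bin 11); offset now 2 = byte 0 bit 2; 22 bits remain
Read 2: bits[2:10] width=8 -> value=43 (bin 00101011); offset now 10 = byte 1 bit 2; 14 bits remain
Read 3: bits[10:12] width=2 -> value=0 (bin 00); offset now 12 = byte 1 bit 4; 12 bits remain

Answer: 12 1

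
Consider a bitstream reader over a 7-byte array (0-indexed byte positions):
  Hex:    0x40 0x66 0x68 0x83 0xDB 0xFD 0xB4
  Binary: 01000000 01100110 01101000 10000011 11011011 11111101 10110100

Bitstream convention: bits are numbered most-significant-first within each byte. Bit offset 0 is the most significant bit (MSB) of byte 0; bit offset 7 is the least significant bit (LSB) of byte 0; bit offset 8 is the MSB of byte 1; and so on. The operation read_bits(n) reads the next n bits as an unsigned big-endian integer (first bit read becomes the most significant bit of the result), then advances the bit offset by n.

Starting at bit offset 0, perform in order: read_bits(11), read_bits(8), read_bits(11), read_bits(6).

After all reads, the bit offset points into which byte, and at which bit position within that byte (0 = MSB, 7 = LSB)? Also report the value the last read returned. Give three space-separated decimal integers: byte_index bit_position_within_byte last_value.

Answer: 4 4 61

Derivation:
Read 1: bits[0:11] width=11 -> value=515 (bin 01000000011); offset now 11 = byte 1 bit 3; 45 bits remain
Read 2: bits[11:19] width=8 -> value=51 (bin 00110011); offset now 19 = byte 2 bit 3; 37 bits remain
Read 3: bits[19:30] width=11 -> value=544 (bin 01000100000); offset now 30 = byte 3 bit 6; 26 bits remain
Read 4: bits[30:36] width=6 -> value=61 (bin 111101); offset now 36 = byte 4 bit 4; 20 bits remain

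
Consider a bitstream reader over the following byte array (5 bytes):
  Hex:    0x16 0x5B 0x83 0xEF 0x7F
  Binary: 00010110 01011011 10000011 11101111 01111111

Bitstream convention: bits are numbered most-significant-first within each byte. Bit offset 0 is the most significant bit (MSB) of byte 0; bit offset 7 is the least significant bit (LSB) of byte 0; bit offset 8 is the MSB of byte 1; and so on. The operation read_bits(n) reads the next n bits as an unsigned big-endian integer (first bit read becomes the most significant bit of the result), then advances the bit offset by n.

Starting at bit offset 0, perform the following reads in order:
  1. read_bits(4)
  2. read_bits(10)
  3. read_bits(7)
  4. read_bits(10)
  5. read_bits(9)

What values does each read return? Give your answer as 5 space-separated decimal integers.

Answer: 1 406 112 503 383

Derivation:
Read 1: bits[0:4] width=4 -> value=1 (bin 0001); offset now 4 = byte 0 bit 4; 36 bits remain
Read 2: bits[4:14] width=10 -> value=406 (bin 0110010110); offset now 14 = byte 1 bit 6; 26 bits remain
Read 3: bits[14:21] width=7 -> value=112 (bin 1110000); offset now 21 = byte 2 bit 5; 19 bits remain
Read 4: bits[21:31] width=10 -> value=503 (bin 0111110111); offset now 31 = byte 3 bit 7; 9 bits remain
Read 5: bits[31:40] width=9 -> value=383 (bin 101111111); offset now 40 = byte 5 bit 0; 0 bits remain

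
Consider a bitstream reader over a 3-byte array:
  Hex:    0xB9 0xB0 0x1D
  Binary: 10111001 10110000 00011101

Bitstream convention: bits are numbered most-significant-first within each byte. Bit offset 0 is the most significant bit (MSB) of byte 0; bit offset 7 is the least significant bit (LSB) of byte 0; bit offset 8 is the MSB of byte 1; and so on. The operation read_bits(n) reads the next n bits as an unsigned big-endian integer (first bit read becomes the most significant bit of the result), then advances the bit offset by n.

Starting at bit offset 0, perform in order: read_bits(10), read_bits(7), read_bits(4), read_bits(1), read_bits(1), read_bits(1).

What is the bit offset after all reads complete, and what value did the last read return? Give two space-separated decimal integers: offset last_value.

Answer: 24 1

Derivation:
Read 1: bits[0:10] width=10 -> value=742 (bin 1011100110); offset now 10 = byte 1 bit 2; 14 bits remain
Read 2: bits[10:17] width=7 -> value=96 (bin 1100000); offset now 17 = byte 2 bit 1; 7 bits remain
Read 3: bits[17:21] width=4 -> value=3 (bin 0011); offset now 21 = byte 2 bit 5; 3 bits remain
Read 4: bits[21:22] width=1 -> value=1 (bin 1); offset now 22 = byte 2 bit 6; 2 bits remain
Read 5: bits[22:23] width=1 -> value=0 (bin 0); offset now 23 = byte 2 bit 7; 1 bits remain
Read 6: bits[23:24] width=1 -> value=1 (bin 1); offset now 24 = byte 3 bit 0; 0 bits remain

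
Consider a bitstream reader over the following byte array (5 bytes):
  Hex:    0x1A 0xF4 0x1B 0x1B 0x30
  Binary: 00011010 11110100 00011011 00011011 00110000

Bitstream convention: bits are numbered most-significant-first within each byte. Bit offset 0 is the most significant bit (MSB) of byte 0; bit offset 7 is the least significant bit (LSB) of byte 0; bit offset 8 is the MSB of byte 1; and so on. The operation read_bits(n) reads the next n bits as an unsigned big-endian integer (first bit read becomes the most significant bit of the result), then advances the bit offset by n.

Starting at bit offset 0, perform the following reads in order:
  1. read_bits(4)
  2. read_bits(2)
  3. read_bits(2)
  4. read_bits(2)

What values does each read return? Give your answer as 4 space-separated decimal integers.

Answer: 1 2 2 3

Derivation:
Read 1: bits[0:4] width=4 -> value=1 (bin 0001); offset now 4 = byte 0 bit 4; 36 bits remain
Read 2: bits[4:6] width=2 -> value=2 (bin 10); offset now 6 = byte 0 bit 6; 34 bits remain
Read 3: bits[6:8] width=2 -> value=2 (bin 10); offset now 8 = byte 1 bit 0; 32 bits remain
Read 4: bits[8:10] width=2 -> value=3 (bin 11); offset now 10 = byte 1 bit 2; 30 bits remain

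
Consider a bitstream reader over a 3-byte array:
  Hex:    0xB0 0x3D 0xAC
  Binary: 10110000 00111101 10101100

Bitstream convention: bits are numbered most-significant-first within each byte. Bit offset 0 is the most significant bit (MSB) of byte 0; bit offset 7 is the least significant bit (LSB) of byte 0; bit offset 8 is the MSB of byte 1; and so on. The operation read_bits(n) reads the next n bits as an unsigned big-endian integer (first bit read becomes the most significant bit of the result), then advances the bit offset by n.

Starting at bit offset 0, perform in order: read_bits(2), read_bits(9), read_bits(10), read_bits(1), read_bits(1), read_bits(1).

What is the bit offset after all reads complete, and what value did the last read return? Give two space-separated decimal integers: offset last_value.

Read 1: bits[0:2] width=2 -> value=2 (bin 10); offset now 2 = byte 0 bit 2; 22 bits remain
Read 2: bits[2:11] width=9 -> value=385 (bin 110000001); offset now 11 = byte 1 bit 3; 13 bits remain
Read 3: bits[11:21] width=10 -> value=949 (bin 1110110101); offset now 21 = byte 2 bit 5; 3 bits remain
Read 4: bits[21:22] width=1 -> value=1 (bin 1); offset now 22 = byte 2 bit 6; 2 bits remain
Read 5: bits[22:23] width=1 -> value=0 (bin 0); offset now 23 = byte 2 bit 7; 1 bits remain
Read 6: bits[23:24] width=1 -> value=0 (bin 0); offset now 24 = byte 3 bit 0; 0 bits remain

Answer: 24 0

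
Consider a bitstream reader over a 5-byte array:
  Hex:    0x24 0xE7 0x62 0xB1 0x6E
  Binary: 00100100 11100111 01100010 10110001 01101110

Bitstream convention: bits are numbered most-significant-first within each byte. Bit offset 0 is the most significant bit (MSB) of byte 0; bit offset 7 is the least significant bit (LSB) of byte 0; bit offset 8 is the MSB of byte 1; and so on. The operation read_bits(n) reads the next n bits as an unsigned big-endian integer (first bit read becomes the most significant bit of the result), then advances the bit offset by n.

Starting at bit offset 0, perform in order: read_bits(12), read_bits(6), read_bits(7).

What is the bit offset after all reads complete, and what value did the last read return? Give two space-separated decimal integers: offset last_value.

Read 1: bits[0:12] width=12 -> value=590 (bin 001001001110); offset now 12 = byte 1 bit 4; 28 bits remain
Read 2: bits[12:18] width=6 -> value=29 (bin 011101); offset now 18 = byte 2 bit 2; 22 bits remain
Read 3: bits[18:25] width=7 -> value=69 (bin 1000101); offset now 25 = byte 3 bit 1; 15 bits remain

Answer: 25 69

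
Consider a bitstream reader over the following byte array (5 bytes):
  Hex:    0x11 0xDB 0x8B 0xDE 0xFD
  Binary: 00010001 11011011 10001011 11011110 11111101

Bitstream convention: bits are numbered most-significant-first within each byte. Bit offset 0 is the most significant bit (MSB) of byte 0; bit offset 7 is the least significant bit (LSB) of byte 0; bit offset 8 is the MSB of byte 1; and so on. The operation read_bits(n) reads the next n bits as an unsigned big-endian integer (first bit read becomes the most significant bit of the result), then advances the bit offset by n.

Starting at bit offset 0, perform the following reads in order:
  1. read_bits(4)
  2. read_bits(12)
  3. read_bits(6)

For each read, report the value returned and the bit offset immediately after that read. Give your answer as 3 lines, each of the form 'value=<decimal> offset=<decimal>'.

Read 1: bits[0:4] width=4 -> value=1 (bin 0001); offset now 4 = byte 0 bit 4; 36 bits remain
Read 2: bits[4:16] width=12 -> value=475 (bin 000111011011); offset now 16 = byte 2 bit 0; 24 bits remain
Read 3: bits[16:22] width=6 -> value=34 (bin 100010); offset now 22 = byte 2 bit 6; 18 bits remain

Answer: value=1 offset=4
value=475 offset=16
value=34 offset=22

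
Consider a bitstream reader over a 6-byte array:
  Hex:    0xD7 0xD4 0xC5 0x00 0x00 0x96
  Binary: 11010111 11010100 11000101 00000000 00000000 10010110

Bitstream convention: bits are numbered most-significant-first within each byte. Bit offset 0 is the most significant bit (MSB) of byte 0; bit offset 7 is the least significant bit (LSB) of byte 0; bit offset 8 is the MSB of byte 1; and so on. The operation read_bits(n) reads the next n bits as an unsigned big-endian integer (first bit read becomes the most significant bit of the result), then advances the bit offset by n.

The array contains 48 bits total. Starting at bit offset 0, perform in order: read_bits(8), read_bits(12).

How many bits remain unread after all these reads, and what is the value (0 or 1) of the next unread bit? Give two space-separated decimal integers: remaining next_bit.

Answer: 28 0

Derivation:
Read 1: bits[0:8] width=8 -> value=215 (bin 11010111); offset now 8 = byte 1 bit 0; 40 bits remain
Read 2: bits[8:20] width=12 -> value=3404 (bin 110101001100); offset now 20 = byte 2 bit 4; 28 bits remain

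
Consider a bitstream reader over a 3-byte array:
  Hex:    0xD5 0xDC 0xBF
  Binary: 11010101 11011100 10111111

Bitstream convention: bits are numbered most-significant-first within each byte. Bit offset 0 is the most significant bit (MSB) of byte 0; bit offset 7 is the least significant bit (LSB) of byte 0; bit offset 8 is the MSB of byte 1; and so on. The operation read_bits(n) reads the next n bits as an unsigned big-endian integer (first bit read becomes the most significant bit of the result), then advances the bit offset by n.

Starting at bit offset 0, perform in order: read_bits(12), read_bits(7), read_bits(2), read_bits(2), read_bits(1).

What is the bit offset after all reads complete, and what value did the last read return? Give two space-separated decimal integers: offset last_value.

Answer: 24 1

Derivation:
Read 1: bits[0:12] width=12 -> value=3421 (bin 110101011101); offset now 12 = byte 1 bit 4; 12 bits remain
Read 2: bits[12:19] width=7 -> value=101 (bin 1100101); offset now 19 = byte 2 bit 3; 5 bits remain
Read 3: bits[19:21] width=2 -> value=3 (bin 11); offset now 21 = byte 2 bit 5; 3 bits remain
Read 4: bits[21:23] width=2 -> value=3 (bin 11); offset now 23 = byte 2 bit 7; 1 bits remain
Read 5: bits[23:24] width=1 -> value=1 (bin 1); offset now 24 = byte 3 bit 0; 0 bits remain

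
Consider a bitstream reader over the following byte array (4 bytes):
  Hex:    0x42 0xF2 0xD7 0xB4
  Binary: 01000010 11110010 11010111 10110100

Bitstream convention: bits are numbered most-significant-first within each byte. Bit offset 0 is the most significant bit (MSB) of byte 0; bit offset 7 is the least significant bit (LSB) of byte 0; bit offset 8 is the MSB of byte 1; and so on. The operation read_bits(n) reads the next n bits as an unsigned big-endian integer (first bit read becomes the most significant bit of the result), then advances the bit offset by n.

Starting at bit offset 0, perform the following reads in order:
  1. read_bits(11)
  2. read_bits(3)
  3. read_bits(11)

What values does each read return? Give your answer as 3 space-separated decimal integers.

Read 1: bits[0:11] width=11 -> value=535 (bin 01000010111); offset now 11 = byte 1 bit 3; 21 bits remain
Read 2: bits[11:14] width=3 -> value=4 (bin 100); offset now 14 = byte 1 bit 6; 18 bits remain
Read 3: bits[14:25] width=11 -> value=1455 (bin 10110101111); offset now 25 = byte 3 bit 1; 7 bits remain

Answer: 535 4 1455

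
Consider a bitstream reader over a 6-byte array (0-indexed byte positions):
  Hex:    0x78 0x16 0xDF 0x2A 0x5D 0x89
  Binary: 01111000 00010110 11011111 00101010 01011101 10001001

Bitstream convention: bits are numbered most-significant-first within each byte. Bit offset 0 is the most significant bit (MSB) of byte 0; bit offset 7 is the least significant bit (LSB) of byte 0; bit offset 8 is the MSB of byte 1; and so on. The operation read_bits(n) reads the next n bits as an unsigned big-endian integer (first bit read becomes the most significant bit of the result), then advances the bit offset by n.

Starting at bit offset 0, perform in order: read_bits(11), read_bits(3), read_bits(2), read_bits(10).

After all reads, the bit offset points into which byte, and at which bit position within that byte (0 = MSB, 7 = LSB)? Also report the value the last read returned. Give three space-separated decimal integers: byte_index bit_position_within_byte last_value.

Read 1: bits[0:11] width=11 -> value=960 (bin 01111000000); offset now 11 = byte 1 bit 3; 37 bits remain
Read 2: bits[11:14] width=3 -> value=5 (bin 101); offset now 14 = byte 1 bit 6; 34 bits remain
Read 3: bits[14:16] width=2 -> value=2 (bin 10); offset now 16 = byte 2 bit 0; 32 bits remain
Read 4: bits[16:26] width=10 -> value=892 (bin 1101111100); offset now 26 = byte 3 bit 2; 22 bits remain

Answer: 3 2 892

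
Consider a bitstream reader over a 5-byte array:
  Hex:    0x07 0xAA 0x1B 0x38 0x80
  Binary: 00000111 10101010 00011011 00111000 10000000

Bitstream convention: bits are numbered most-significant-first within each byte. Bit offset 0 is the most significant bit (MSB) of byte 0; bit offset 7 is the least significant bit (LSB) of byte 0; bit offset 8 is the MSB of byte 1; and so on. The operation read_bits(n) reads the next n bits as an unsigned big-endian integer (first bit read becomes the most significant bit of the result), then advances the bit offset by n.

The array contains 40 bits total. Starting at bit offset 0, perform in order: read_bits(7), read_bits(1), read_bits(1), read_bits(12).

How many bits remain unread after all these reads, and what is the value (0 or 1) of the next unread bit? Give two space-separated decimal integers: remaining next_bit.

Read 1: bits[0:7] width=7 -> value=3 (bin 0000011); offset now 7 = byte 0 bit 7; 33 bits remain
Read 2: bits[7:8] width=1 -> value=1 (bin 1); offset now 8 = byte 1 bit 0; 32 bits remain
Read 3: bits[8:9] width=1 -> value=1 (bin 1); offset now 9 = byte 1 bit 1; 31 bits remain
Read 4: bits[9:21] width=12 -> value=1347 (bin 010101000011); offset now 21 = byte 2 bit 5; 19 bits remain

Answer: 19 0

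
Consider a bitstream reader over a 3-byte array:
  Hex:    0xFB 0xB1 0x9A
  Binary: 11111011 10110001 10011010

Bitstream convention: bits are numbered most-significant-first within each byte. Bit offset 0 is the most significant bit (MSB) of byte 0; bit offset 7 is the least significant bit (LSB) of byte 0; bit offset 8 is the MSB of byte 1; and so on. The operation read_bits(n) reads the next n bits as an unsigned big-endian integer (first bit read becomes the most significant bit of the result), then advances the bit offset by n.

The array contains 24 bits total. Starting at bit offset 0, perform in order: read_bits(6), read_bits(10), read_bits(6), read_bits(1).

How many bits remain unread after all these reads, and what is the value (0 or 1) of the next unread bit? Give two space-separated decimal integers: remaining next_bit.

Answer: 1 0

Derivation:
Read 1: bits[0:6] width=6 -> value=62 (bin 111110); offset now 6 = byte 0 bit 6; 18 bits remain
Read 2: bits[6:16] width=10 -> value=945 (bin 1110110001); offset now 16 = byte 2 bit 0; 8 bits remain
Read 3: bits[16:22] width=6 -> value=38 (bin 100110); offset now 22 = byte 2 bit 6; 2 bits remain
Read 4: bits[22:23] width=1 -> value=1 (bin 1); offset now 23 = byte 2 bit 7; 1 bits remain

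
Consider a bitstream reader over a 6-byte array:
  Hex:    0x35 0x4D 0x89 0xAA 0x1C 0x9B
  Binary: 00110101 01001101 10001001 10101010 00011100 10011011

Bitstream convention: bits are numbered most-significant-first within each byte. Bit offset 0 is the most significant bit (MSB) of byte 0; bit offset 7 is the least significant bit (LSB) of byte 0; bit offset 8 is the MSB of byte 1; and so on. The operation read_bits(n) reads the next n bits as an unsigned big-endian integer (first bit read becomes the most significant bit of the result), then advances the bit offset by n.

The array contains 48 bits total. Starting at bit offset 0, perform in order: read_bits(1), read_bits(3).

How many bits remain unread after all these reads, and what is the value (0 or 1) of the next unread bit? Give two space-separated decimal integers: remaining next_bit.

Answer: 44 0

Derivation:
Read 1: bits[0:1] width=1 -> value=0 (bin 0); offset now 1 = byte 0 bit 1; 47 bits remain
Read 2: bits[1:4] width=3 -> value=3 (bin 011); offset now 4 = byte 0 bit 4; 44 bits remain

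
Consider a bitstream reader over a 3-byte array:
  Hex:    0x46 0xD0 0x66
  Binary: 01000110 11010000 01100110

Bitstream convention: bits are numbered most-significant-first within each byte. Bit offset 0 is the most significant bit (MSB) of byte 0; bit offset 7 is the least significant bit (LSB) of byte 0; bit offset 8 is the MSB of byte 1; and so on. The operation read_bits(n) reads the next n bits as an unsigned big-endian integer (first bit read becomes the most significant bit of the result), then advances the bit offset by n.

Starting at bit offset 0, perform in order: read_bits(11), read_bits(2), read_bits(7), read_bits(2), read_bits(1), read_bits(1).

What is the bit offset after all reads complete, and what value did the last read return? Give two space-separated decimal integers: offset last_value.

Answer: 24 0

Derivation:
Read 1: bits[0:11] width=11 -> value=566 (bin 01000110110); offset now 11 = byte 1 bit 3; 13 bits remain
Read 2: bits[11:13] width=2 -> value=2 (bin 10); offset now 13 = byte 1 bit 5; 11 bits remain
Read 3: bits[13:20] width=7 -> value=6 (bin 0000110); offset now 20 = byte 2 bit 4; 4 bits remain
Read 4: bits[20:22] width=2 -> value=1 (bin 01); offset now 22 = byte 2 bit 6; 2 bits remain
Read 5: bits[22:23] width=1 -> value=1 (bin 1); offset now 23 = byte 2 bit 7; 1 bits remain
Read 6: bits[23:24] width=1 -> value=0 (bin 0); offset now 24 = byte 3 bit 0; 0 bits remain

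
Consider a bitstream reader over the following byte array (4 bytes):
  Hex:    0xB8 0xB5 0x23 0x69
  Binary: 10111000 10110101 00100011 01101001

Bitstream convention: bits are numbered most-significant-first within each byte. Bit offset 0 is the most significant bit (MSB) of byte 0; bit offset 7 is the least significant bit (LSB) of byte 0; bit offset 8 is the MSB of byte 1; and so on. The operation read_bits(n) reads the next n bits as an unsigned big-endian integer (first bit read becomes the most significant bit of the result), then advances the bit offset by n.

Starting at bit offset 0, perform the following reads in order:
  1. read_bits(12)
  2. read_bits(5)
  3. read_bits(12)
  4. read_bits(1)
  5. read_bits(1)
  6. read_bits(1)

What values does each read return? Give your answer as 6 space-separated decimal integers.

Read 1: bits[0:12] width=12 -> value=2955 (bin 101110001011); offset now 12 = byte 1 bit 4; 20 bits remain
Read 2: bits[12:17] width=5 -> value=10 (bin 01010); offset now 17 = byte 2 bit 1; 15 bits remain
Read 3: bits[17:29] width=12 -> value=1133 (bin 010001101101); offset now 29 = byte 3 bit 5; 3 bits remain
Read 4: bits[29:30] width=1 -> value=0 (bin 0); offset now 30 = byte 3 bit 6; 2 bits remain
Read 5: bits[30:31] width=1 -> value=0 (bin 0); offset now 31 = byte 3 bit 7; 1 bits remain
Read 6: bits[31:32] width=1 -> value=1 (bin 1); offset now 32 = byte 4 bit 0; 0 bits remain

Answer: 2955 10 1133 0 0 1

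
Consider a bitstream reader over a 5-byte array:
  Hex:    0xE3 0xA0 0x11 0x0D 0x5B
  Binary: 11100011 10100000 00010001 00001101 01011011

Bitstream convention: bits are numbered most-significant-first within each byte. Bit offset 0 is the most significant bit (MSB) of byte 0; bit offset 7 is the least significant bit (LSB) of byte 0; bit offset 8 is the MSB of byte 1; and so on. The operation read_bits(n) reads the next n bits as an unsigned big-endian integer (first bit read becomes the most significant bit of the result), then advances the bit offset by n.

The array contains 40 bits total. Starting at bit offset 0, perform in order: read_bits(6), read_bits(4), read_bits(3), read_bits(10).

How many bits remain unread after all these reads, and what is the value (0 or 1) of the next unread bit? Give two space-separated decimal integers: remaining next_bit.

Read 1: bits[0:6] width=6 -> value=56 (bin 111000); offset now 6 = byte 0 bit 6; 34 bits remain
Read 2: bits[6:10] width=4 -> value=14 (bin 1110); offset now 10 = byte 1 bit 2; 30 bits remain
Read 3: bits[10:13] width=3 -> value=4 (bin 100); offset now 13 = byte 1 bit 5; 27 bits remain
Read 4: bits[13:23] width=10 -> value=8 (bin 0000001000); offset now 23 = byte 2 bit 7; 17 bits remain

Answer: 17 1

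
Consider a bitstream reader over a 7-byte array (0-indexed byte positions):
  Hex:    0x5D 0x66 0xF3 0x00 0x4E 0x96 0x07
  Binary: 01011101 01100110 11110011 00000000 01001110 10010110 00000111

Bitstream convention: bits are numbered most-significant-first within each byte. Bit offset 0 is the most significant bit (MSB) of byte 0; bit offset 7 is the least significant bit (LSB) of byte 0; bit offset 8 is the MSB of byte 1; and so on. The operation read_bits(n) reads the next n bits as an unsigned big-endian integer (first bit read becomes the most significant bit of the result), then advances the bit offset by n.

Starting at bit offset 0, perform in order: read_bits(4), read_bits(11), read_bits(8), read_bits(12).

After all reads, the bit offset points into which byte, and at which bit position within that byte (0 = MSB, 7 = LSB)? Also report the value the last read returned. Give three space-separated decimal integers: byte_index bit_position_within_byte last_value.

Read 1: bits[0:4] width=4 -> value=5 (bin 0101); offset now 4 = byte 0 bit 4; 52 bits remain
Read 2: bits[4:15] width=11 -> value=1715 (bin 11010110011); offset now 15 = byte 1 bit 7; 41 bits remain
Read 3: bits[15:23] width=8 -> value=121 (bin 01111001); offset now 23 = byte 2 bit 7; 33 bits remain
Read 4: bits[23:35] width=12 -> value=2050 (bin 100000000010); offset now 35 = byte 4 bit 3; 21 bits remain

Answer: 4 3 2050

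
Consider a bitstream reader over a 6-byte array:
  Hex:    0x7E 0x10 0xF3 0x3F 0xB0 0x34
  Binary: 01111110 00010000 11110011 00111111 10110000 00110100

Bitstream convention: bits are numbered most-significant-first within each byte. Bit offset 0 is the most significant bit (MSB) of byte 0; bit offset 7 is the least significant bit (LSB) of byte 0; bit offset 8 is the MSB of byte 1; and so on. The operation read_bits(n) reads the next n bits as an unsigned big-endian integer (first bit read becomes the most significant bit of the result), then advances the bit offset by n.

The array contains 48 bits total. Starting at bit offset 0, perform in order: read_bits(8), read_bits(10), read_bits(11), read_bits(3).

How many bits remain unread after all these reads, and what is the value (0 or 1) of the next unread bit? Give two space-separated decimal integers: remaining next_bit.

Answer: 16 1

Derivation:
Read 1: bits[0:8] width=8 -> value=126 (bin 01111110); offset now 8 = byte 1 bit 0; 40 bits remain
Read 2: bits[8:18] width=10 -> value=67 (bin 0001000011); offset now 18 = byte 2 bit 2; 30 bits remain
Read 3: bits[18:29] width=11 -> value=1639 (bin 11001100111); offset now 29 = byte 3 bit 5; 19 bits remain
Read 4: bits[29:32] width=3 -> value=7 (bin 111); offset now 32 = byte 4 bit 0; 16 bits remain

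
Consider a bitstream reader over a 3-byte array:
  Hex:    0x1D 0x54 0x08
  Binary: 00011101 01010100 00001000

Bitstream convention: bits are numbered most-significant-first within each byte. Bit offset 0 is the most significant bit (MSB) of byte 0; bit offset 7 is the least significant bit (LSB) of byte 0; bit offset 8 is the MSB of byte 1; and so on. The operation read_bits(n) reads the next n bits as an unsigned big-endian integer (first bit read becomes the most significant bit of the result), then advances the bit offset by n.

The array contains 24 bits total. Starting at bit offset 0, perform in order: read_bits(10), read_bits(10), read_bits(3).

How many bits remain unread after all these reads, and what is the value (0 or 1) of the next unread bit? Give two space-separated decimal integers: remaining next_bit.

Answer: 1 0

Derivation:
Read 1: bits[0:10] width=10 -> value=117 (bin 0001110101); offset now 10 = byte 1 bit 2; 14 bits remain
Read 2: bits[10:20] width=10 -> value=320 (bin 0101000000); offset now 20 = byte 2 bit 4; 4 bits remain
Read 3: bits[20:23] width=3 -> value=4 (bin 100); offset now 23 = byte 2 bit 7; 1 bits remain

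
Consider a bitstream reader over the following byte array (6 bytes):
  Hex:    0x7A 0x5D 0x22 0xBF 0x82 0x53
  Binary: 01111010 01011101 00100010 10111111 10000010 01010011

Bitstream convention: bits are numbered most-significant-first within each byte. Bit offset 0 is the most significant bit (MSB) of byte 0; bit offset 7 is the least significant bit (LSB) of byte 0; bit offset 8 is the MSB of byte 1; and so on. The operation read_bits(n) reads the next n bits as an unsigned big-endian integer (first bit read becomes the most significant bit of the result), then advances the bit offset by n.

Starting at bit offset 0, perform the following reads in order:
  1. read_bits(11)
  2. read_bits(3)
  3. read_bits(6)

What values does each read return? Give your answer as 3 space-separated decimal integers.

Answer: 978 7 18

Derivation:
Read 1: bits[0:11] width=11 -> value=978 (bin 01111010010); offset now 11 = byte 1 bit 3; 37 bits remain
Read 2: bits[11:14] width=3 -> value=7 (bin 111); offset now 14 = byte 1 bit 6; 34 bits remain
Read 3: bits[14:20] width=6 -> value=18 (bin 010010); offset now 20 = byte 2 bit 4; 28 bits remain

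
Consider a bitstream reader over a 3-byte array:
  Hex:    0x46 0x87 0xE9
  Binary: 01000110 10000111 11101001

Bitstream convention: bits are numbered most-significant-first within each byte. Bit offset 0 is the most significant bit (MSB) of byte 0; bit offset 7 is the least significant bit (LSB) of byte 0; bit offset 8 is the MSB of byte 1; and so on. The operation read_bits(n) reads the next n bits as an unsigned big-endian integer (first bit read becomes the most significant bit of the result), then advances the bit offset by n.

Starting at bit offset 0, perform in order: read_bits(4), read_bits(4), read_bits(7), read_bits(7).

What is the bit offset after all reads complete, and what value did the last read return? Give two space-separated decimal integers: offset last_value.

Read 1: bits[0:4] width=4 -> value=4 (bin 0100); offset now 4 = byte 0 bit 4; 20 bits remain
Read 2: bits[4:8] width=4 -> value=6 (bin 0110); offset now 8 = byte 1 bit 0; 16 bits remain
Read 3: bits[8:15] width=7 -> value=67 (bin 1000011); offset now 15 = byte 1 bit 7; 9 bits remain
Read 4: bits[15:22] width=7 -> value=122 (bin 1111010); offset now 22 = byte 2 bit 6; 2 bits remain

Answer: 22 122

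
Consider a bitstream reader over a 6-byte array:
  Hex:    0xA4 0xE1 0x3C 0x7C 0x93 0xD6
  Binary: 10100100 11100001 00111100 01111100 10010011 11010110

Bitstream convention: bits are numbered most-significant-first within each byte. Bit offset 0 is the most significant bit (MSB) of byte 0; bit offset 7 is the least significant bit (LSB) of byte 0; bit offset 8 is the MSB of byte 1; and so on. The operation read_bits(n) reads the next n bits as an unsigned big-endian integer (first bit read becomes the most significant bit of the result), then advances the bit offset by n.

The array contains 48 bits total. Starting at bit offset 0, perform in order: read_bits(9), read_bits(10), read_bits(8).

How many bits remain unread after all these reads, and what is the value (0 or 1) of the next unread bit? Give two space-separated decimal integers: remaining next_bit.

Answer: 21 1

Derivation:
Read 1: bits[0:9] width=9 -> value=329 (bin 101001001); offset now 9 = byte 1 bit 1; 39 bits remain
Read 2: bits[9:19] width=10 -> value=777 (bin 1100001001); offset now 19 = byte 2 bit 3; 29 bits remain
Read 3: bits[19:27] width=8 -> value=227 (bin 11100011); offset now 27 = byte 3 bit 3; 21 bits remain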